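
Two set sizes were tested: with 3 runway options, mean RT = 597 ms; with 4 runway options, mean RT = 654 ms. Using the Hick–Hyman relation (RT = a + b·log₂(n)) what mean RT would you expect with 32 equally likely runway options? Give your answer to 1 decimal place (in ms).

1066.0 ms

Fit slope and intercept:
  b = (654 − 597) / (log₂ 4 − log₂ 3) = 57 / (2 − 1.5850) = 137.337 ms/bit
  a = 597 − 137.337 × 1.5850 = 379.326 ms
Then RT(32) = 379.326 + 137.337 × log₂ 32 = 379.326 + 137.337 × 5 ≈ 1066.011 ms.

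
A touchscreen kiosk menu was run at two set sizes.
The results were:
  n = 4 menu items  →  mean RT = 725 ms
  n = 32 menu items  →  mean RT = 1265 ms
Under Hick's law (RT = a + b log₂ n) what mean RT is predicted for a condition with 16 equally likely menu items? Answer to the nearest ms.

RT is linear in log₂ n, so two points fix the line:
  b = (1265 − 725) / (log₂ 32 − log₂ 4) = 540 / (5 − 2) = 180 ms/bit
  a = 725 − 180 × 2 = 365 ms
Then RT(16) = 365 + 180 × log₂ 16 = 365 + 180 × 4 ≈ 1085.000 ms.

1085 ms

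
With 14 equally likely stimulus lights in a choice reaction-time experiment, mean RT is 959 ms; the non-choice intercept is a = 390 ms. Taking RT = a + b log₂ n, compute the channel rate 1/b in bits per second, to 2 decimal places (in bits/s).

6.69 bits/s

b = (959 − 390)/log₂ 14 = 569/3.8074 = 149.448 ms per bit = 0.14945 s/bit; the reciprocal is 6.691 bits/s.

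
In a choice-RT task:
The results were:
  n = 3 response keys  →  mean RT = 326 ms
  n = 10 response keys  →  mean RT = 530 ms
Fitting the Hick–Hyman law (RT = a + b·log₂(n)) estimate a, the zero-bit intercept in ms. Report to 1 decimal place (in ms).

139.9 ms

Slope: b = (530 − 326) / (log₂ 10 − log₂ 3) = 204/1.7370 = 117.446 ms/bit.
a = RT₁ − b·log₂ n₁ = 326 − 117.446 × 1.5850 = 139.852 ms.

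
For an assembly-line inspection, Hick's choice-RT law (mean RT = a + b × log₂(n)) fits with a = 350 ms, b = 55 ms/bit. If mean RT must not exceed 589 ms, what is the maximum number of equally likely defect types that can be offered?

20

55·log₂ n ≤ 589 − 350 = 239, giving log₂ n ≤ 4.3455 and n ≤ 20.329. The largest whole number is 20.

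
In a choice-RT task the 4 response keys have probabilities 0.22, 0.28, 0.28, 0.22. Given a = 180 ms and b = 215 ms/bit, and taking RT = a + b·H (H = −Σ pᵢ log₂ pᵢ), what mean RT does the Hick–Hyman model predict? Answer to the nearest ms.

H = 0.22·log₂(1/0.22) + 0.28·log₂(1/0.28) + 0.28·log₂(1/0.28) + 0.22·log₂(1/0.22) = 1.9896 bits.
RT = 180 + 215 × 1.9896 = 607.76 ms.

608 ms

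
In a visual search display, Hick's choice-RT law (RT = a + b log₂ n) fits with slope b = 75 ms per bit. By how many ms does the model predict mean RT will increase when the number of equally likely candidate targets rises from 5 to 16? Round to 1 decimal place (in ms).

125.9 ms

Only the slope matters, since a is common to both: ΔRT = b·log₂(n₂/n₁).
log₂(16) − log₂(5) = 4 − 2.3219 = 1.6781.
ΔRT = 75 × 1.6781 = 125.855 ms.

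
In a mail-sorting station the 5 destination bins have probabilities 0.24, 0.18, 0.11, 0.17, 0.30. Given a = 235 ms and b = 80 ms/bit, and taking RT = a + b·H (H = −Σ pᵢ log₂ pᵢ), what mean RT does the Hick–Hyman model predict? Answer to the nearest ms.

415 ms

H = 0.24·log₂(1/0.24) + 0.18·log₂(1/0.18) + 0.11·log₂(1/0.11) + 0.17·log₂(1/0.17) + 0.30·log₂(1/0.30) = 2.2454 bits.
RT = 235 + 80 × 2.2454 = 414.63 ms.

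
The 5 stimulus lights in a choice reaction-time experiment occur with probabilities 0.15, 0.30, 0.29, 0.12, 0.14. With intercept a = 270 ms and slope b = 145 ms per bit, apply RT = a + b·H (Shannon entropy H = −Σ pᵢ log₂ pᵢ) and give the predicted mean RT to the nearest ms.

591 ms

H = 0.15·log₂(1/0.15) + 0.30·log₂(1/0.30) + 0.29·log₂(1/0.29) + 0.12·log₂(1/0.12) + 0.14·log₂(1/0.14) = 2.2137 bits.
RT = 270 + 145 × 2.2137 = 590.99 ms.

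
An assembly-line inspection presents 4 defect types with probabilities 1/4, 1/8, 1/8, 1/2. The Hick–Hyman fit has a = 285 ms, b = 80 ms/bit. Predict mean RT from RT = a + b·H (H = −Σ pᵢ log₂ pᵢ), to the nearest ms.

Each term −pᵢ log₂ pᵢ: 0.25·2 + 0.125·3 + 0.125·3 + 0.5·1; summed, H = 1.750 bits.
Mean RT = a + bH = 285 + 80·1.750 = 425.00 ms.

425 ms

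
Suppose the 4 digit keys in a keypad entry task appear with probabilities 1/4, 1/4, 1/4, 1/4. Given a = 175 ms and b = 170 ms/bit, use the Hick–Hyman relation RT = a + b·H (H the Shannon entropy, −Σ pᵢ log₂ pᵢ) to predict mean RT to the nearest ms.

515 ms

Each term −pᵢ log₂ pᵢ: 0.25·2 + 0.25·2 + 0.25·2 + 0.25·2; summed, H = 2.000 bits.
Mean RT = a + bH = 175 + 170·2.000 = 515.00 ms.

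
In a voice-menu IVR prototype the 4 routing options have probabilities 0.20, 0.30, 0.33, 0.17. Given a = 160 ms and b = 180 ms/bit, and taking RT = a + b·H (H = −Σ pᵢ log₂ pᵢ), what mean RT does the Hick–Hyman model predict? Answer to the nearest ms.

511 ms

Entropy contributions −pᵢ log₂ pᵢ: 0.4644, 0.5211, 0.5278, 0.4346; sum H = 1.9479 bits.
RT = a + bH = 160 + 180·1.9479 = 510.62 ms.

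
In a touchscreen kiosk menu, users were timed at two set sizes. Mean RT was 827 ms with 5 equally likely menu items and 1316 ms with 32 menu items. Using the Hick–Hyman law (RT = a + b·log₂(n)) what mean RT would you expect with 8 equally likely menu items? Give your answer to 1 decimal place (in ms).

950.8 ms

Fit slope and intercept:
  b = (1316 − 827) / (log₂ 32 − log₂ 5) = 489 / (5 − 2.3219) = 182.594 ms/bit
  a = 827 − 182.594 × 2.3219 = 403.030 ms
Then RT(8) = 403.030 + 182.594 × log₂ 8 = 403.030 + 182.594 × 3 ≈ 950.812 ms.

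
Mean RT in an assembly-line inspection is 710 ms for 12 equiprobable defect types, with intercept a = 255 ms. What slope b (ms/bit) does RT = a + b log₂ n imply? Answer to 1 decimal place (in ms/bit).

126.9 ms/bit

b = (710 − 255) / log₂(12) = 455 / 3.5850 = 126.919 ms/bit.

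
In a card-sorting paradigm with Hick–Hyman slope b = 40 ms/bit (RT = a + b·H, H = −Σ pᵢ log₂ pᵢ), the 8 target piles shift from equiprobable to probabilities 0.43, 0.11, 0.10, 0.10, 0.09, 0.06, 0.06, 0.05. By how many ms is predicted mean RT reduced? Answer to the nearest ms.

The RT saving is b·ΔH. Equiprobable H₀ = log₂(8) = 3.0000 bits; with the given probabilities H = 2.5541 bits.
b·(H₀ − H) = 40 × (3.0000 − 2.5541) = 17.84 ms.

18 ms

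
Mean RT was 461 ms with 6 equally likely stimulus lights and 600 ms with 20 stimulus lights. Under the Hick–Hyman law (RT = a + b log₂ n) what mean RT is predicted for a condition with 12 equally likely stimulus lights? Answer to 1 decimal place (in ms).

541.0 ms

RT is linear in log₂ n, so two points fix the line:
  b = (600 − 461) / (log₂ 20 − log₂ 6) = 139 / (4.3219 − 2.5850) = 80.025 ms/bit
  a = 461 − 80.025 × 2.5850 = 254.139 ms
Then RT(12) = 254.139 + 80.025 × log₂ 12 = 254.139 + 80.025 × 3.5850 ≈ 541.025 ms.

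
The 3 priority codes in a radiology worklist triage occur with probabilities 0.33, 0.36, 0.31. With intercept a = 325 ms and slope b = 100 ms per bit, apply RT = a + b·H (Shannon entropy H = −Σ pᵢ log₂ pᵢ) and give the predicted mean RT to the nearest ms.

H = 0.33·log₂(1/0.33) + 0.36·log₂(1/0.36) + 0.31·log₂(1/0.31) = 1.5822 bits.
RT = 325 + 100 × 1.5822 = 483.22 ms.

483 ms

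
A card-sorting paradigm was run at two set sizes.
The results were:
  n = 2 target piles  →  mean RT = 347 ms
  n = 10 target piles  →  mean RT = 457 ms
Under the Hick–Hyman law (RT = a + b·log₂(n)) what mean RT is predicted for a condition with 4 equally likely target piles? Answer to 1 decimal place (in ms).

394.4 ms

With log₂ n on the abscissa the relation is linear; from the two conditions:
  b = (457 − 347) / (log₂ 10 − log₂ 2) = 110 / (3.3219 − 1) = 47.374 ms/bit
  a = 347 − 47.374 × 1 = 299.626 ms
Then RT(4) = 299.626 + 47.374 × log₂ 4 = 299.626 + 47.374 × 2 ≈ 394.374 ms.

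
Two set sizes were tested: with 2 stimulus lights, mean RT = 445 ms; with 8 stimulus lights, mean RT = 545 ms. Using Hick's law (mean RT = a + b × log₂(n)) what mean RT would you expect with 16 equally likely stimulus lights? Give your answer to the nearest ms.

595 ms

With log₂ n on the abscissa the relation is linear; from the two conditions:
  b = (545 − 445) / (log₂ 8 − log₂ 2) = 100 / (3 − 1) = 50 ms/bit
  a = 445 − 50 × 1 = 395 ms
Then RT(16) = 395 + 50 × log₂ 16 = 395 + 50 × 4 ≈ 595.000 ms.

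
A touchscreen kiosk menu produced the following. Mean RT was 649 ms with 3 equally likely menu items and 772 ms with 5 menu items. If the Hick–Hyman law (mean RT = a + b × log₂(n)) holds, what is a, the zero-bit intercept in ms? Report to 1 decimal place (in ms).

384.5 ms

The slope on a log₂ axis is (772 − 649) / (2.3219 − 1.5850) = 166.901 ms/bit.
a = RT₁ − b·log₂ n₁ = 649 − 166.901 × 1.5850 = 384.469 ms.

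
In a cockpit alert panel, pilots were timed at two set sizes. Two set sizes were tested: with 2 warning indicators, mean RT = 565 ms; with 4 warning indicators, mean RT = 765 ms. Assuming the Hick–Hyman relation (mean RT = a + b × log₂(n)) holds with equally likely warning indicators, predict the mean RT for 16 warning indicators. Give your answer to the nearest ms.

With log₂ n on the abscissa the relation is linear; from the two conditions:
  b = (765 − 565) / (log₂ 4 − log₂ 2) = 200 / (2 − 1) = 200 ms/bit
  a = 565 − 200 × 1 = 365 ms
Then RT(16) = 365 + 200 × log₂ 16 = 365 + 200 × 4 ≈ 1165.000 ms.

1165 ms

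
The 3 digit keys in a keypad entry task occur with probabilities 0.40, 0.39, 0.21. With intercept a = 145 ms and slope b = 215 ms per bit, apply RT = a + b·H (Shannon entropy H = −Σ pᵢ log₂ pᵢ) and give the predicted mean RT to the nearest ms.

Entropy contributions −pᵢ log₂ pᵢ: 0.5288, 0.5298, 0.4728; sum H = 1.5314 bits.
RT = a + bH = 145 + 215·1.5314 = 474.25 ms.

474 ms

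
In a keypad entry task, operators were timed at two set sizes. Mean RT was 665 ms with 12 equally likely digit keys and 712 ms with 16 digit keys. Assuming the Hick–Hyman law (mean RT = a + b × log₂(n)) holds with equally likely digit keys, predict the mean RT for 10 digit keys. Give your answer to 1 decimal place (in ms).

With log₂ n on the abscissa the relation is linear; from the two conditions:
  b = (712 − 665) / (log₂ 16 − log₂ 12) = 47 / (4 − 3.5850) = 113.243 ms/bit
  a = 665 − 113.243 × 3.5850 = 259.029 ms
Then RT(10) = 259.029 + 113.243 × log₂ 10 = 259.029 + 113.243 × 3.3219 ≈ 635.213 ms.

635.2 ms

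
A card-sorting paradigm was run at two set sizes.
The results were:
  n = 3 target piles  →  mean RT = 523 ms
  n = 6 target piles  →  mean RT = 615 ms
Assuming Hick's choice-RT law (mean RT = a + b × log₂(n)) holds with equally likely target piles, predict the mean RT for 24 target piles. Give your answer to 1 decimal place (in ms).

799.0 ms

RT is linear in log₂ n, so two points fix the line:
  b = (615 − 523) / (log₂ 6 − log₂ 3) = 92 / (2.5850 − 1.5850) = 92.000 ms/bit
  a = 523 − 92.000 × 1.5850 = 377.183 ms
Then RT(24) = 377.183 + 92.000 × log₂ 24 = 377.183 + 92.000 × 4.5850 ≈ 799.000 ms.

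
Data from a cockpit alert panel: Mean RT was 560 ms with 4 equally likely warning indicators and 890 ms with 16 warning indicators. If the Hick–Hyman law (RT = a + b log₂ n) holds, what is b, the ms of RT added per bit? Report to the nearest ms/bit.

165 ms/bit

b = (RT₂ − RT₁)/(log₂ n₂ − log₂ n₁) = (890 − 560)/(4 − 2) = 165 ms/bit.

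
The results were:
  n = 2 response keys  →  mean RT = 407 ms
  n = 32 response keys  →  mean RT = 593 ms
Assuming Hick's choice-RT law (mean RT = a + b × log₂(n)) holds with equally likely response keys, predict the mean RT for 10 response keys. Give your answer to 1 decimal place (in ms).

RT is linear in log₂ n, so two points fix the line:
  b = (593 − 407) / (log₂ 32 − log₂ 2) = 186 / (5 − 1) = 46.500 ms/bit
  a = 407 − 46.500 × 1 = 360.500 ms
Then RT(10) = 360.500 + 46.500 × log₂ 10 = 360.500 + 46.500 × 3.3219 ≈ 514.970 ms.

515.0 ms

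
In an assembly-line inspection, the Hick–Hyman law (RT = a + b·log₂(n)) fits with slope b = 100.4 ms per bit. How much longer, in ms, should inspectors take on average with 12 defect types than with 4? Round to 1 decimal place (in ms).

The intercept a cancels: ΔRT = b·(log₂ n₂ − log₂ n₁) = b·log₂(n₂/n₁).
log₂(12) − log₂(4) = 3.5850 − 2 = 1.5850.
ΔRT = 100.4 × 1.5850 = 159.130 ms.

159.1 ms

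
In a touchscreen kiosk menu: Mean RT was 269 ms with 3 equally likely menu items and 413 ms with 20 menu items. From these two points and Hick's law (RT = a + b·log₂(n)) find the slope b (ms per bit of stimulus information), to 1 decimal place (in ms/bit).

Slope: b = (413 − 269) / (log₂ 20 − log₂ 3) = 144/2.7370 = 52.613 ms/bit.

52.6 ms/bit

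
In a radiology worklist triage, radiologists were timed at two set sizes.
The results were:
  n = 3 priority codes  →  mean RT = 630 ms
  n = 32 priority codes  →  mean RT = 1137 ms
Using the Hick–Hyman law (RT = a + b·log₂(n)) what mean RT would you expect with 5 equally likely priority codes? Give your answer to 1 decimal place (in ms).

Fit slope and intercept:
  b = (1137 − 630) / (log₂ 32 − log₂ 3) = 507 / (5 − 1.5850) = 148.461 ms/bit
  a = 630 − 148.461 × 1.5850 = 394.695 ms
Then RT(5) = 394.695 + 148.461 × log₂ 5 = 394.695 + 148.461 × 2.3219 ≈ 739.411 ms.

739.4 ms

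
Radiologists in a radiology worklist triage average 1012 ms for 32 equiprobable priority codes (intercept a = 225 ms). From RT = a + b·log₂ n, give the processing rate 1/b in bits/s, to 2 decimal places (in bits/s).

6.35 bits/s

b = (1012 − 225)/log₂ 32 = 787/5 = 157.400 ms per bit = 0.15740 s/bit; the reciprocal is 6.353 bits/s.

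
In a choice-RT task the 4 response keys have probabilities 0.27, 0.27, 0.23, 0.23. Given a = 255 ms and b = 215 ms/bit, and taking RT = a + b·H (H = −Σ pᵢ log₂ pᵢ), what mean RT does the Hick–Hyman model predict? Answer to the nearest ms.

684 ms

Entropy contributions −pᵢ log₂ pᵢ: 0.5100, 0.5100, 0.4877, 0.4877; sum H = 1.9954 bits.
RT = a + bH = 255 + 215·1.9954 = 684.01 ms.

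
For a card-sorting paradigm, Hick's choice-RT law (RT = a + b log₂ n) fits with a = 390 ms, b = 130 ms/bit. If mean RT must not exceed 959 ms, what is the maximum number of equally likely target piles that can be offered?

Set 390 + 130·log₂ n ≤ 959 → log₂ n ≤ (959 − 390)/130 = 4.3769.
So n ≤ 2^4.3769 = 20.777; the largest integer n is 20.

20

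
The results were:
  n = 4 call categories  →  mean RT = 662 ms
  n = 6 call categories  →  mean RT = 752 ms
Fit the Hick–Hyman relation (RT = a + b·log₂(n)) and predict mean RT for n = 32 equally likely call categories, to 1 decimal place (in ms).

With log₂ n on the abscissa the relation is linear; from the two conditions:
  b = (752 − 662) / (log₂ 6 − log₂ 4) = 90 / (2.5850 − 2) = 153.856 ms/bit
  a = 662 − 153.856 × 2 = 354.288 ms
Then RT(32) = 354.288 + 153.856 × log₂ 32 = 354.288 + 153.856 × 5 ≈ 1123.568 ms.

1123.6 ms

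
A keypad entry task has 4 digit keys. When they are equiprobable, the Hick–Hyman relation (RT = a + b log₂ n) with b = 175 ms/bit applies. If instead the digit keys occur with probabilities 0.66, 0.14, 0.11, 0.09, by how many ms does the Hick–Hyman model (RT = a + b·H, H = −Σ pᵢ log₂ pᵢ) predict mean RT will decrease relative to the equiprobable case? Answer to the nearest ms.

Equiprobable entropy H₀ = log₂ 4 = 2.0000 bits.
Skewed entropy H = −Σ pᵢ log₂ pᵢ = 1.4557 bits.
ΔRT = b·(H₀ − H) = 175 × 0.5443 = 95.25 ms.

95 ms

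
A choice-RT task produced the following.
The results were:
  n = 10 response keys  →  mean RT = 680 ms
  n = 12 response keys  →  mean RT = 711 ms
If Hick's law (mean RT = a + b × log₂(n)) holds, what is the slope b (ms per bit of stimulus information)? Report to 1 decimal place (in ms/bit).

b = (RT₂ − RT₁)/(log₂ n₂ − log₂ n₁) = (711 − 680)/(3.5850 − 3.3219) = 117.855 ms/bit.

117.9 ms/bit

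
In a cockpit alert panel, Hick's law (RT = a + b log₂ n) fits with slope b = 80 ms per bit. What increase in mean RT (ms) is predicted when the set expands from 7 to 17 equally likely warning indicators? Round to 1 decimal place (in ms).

102.4 ms

ΔRT = (a + b log₂ n₂) − (a + b log₂ n₁) = b·(log₂ n₂ − log₂ n₁).
log₂(17) − log₂(7) = 4.0875 − 2.8074 = 1.2801.
ΔRT = 80 × 1.2801 = 102.409 ms.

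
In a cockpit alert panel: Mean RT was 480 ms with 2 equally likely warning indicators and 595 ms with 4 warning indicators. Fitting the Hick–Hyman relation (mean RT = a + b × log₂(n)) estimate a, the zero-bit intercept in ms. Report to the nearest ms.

b = (RT₂ − RT₁)/(log₂ n₂ − log₂ n₁) = (595 − 480)/(2 − 1) = 115 ms/bit.
a = RT₁ − b·log₂ n₁ = 480 − 115 × 1 = 365.000 ms.

365 ms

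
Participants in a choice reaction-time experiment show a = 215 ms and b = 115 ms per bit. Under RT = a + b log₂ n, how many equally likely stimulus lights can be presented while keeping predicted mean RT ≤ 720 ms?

Information budget: (720 − 215)/115 = 4.3913 bits, so n ≤ 2^4.3913 = 20.985 → at most 20.

20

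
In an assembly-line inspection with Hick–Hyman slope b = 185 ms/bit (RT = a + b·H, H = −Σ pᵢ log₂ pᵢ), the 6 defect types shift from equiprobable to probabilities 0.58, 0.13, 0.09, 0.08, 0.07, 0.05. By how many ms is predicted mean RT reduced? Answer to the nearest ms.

122 ms

The RT saving is b·ΔH. Equiprobable H₀ = log₂(6) = 2.5850 bits; with the given probabilities H = 1.9273 bits.
b·(H₀ − H) = 185 × (2.5850 − 1.9273) = 121.67 ms.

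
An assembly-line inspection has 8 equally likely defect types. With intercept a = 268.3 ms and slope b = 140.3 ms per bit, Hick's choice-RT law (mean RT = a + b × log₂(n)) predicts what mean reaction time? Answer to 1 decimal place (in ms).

log₂(8) = 3 bits, so RT = 268.3 + 140.3 × 3 ≈ 689.200 ms.

689.2 ms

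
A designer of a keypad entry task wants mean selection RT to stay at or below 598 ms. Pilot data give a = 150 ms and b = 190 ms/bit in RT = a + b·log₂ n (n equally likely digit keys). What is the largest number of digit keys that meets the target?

5

190·log₂ n ≤ 598 − 150 = 448, giving log₂ n ≤ 2.3579 and n ≤ 5.126. The largest whole number is 5.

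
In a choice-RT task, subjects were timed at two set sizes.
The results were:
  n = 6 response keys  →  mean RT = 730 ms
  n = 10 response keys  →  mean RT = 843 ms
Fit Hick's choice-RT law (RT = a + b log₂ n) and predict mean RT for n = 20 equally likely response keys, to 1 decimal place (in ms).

996.3 ms

RT is linear in log₂ n, so two points fix the line:
  b = (843 − 730) / (log₂ 10 − log₂ 6) = 113 / (3.3219 − 2.5850) = 153.331 ms/bit
  a = 730 − 153.331 × 2.5850 = 333.644 ms
Then RT(20) = 333.644 + 153.331 × log₂ 20 = 333.644 + 153.331 × 4.3219 ≈ 996.331 ms.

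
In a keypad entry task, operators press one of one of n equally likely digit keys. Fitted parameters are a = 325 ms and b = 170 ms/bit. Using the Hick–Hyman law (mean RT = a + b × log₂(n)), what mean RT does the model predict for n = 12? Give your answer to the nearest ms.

log₂(12) = 3.5850 bits, so RT = 325 + 170 × 3.5850 ≈ 934.444 ms.

934 ms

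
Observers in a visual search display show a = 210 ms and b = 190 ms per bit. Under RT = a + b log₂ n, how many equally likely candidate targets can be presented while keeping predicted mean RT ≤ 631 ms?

Information budget: (631 − 210)/190 = 2.2158 bits, so n ≤ 2^2.2158 = 4.645 → at most 4.

4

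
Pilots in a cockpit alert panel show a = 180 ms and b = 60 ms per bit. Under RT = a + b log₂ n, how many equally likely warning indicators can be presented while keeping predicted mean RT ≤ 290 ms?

3

Information budget: (290 − 180)/60 = 1.8333 bits, so n ≤ 2^1.8333 = 3.564 → at most 3.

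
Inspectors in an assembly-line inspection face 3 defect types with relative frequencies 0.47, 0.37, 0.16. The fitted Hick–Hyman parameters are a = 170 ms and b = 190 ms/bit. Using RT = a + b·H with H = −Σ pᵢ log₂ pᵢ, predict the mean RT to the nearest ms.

448 ms

H = 0.47·log₂(1/0.47) + 0.37·log₂(1/0.37) + 0.16·log₂(1/0.16) = 1.4657 bits.
RT = 170 + 190 × 1.4657 = 448.48 ms.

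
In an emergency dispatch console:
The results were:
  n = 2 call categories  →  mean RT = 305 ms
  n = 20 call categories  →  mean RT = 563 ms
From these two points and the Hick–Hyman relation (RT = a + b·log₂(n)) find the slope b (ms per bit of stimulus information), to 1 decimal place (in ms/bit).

77.7 ms/bit

The slope on a log₂ axis is (563 − 305) / (4.3219 − 1) = 77.666 ms/bit.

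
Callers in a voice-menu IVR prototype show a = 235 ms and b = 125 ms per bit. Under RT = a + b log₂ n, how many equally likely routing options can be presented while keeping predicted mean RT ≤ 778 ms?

Information budget: (778 − 235)/125 = 4.3440 bits, so n ≤ 2^4.3440 = 20.308 → at most 20.

20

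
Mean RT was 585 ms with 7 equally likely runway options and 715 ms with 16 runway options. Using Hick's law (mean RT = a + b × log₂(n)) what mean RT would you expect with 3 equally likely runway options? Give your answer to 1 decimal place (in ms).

451.8 ms

Fit slope and intercept:
  b = (715 − 585) / (log₂ 16 − log₂ 7) = 130 / (4 − 2.8074) = 109.001 ms/bit
  a = 585 − 109.001 × 2.8074 = 278.994 ms
Then RT(3) = 278.994 + 109.001 × log₂ 3 = 278.994 + 109.001 × 1.5850 ≈ 451.757 ms.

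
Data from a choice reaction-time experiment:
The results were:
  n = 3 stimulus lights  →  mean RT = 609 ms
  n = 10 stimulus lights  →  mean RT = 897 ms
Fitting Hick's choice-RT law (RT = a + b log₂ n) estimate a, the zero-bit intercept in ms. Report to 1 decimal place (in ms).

346.2 ms

Slope: b = (897 − 609) / (log₂ 10 − log₂ 3) = 288/1.7370 = 165.806 ms/bit.
Intercept: a = 609 − 165.806·log₂(3) = 346.203 ms.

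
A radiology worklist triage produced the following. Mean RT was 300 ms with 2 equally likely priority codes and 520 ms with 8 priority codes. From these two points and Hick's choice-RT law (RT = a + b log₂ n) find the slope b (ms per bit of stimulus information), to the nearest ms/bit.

b = (RT₂ − RT₁)/(log₂ n₂ − log₂ n₁) = (520 − 300)/(3 − 1) = 110 ms/bit.

110 ms/bit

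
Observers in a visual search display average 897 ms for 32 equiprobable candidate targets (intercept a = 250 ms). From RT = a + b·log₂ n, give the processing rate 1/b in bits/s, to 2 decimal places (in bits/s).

b = (897 − 250)/log₂ 32 = 647/5 = 129.400 ms per bit = 0.12940 s/bit; the reciprocal is 7.728 bits/s.

7.73 bits/s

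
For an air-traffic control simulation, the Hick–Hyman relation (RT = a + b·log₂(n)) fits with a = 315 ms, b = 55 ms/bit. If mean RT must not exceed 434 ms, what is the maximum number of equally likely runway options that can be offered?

Information budget: (434 − 315)/55 = 2.1636 bits, so n ≤ 2^2.1636 = 4.480 → at most 4.

4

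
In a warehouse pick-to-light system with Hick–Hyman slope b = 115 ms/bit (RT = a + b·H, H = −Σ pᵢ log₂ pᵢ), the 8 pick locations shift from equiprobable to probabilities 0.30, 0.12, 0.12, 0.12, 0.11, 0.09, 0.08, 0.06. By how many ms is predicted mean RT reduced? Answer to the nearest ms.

21 ms

The RT saving is b·ΔH. Equiprobable H₀ = log₂(8) = 3.0000 bits; with the given probabilities H = 2.8203 bits.
b·(H₀ − H) = 115 × (3.0000 − 2.8203) = 20.67 ms.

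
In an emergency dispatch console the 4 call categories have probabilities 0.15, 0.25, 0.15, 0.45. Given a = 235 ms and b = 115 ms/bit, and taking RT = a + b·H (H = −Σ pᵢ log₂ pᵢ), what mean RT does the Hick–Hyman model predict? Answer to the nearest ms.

H = 0.15·log₂(1/0.15) + 0.25·log₂(1/0.25) + 0.15·log₂(1/0.15) + 0.45·log₂(1/0.45) = 1.8395 bits.
RT = 235 + 115 × 1.8395 = 446.54 ms.

447 ms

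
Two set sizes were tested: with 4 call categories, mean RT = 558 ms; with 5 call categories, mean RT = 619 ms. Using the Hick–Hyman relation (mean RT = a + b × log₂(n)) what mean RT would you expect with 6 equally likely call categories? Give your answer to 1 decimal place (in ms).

With log₂ n on the abscissa the relation is linear; from the two conditions:
  b = (619 − 558) / (log₂ 5 − log₂ 4) = 61 / (2.3219 − 2) = 189.483 ms/bit
  a = 558 − 189.483 × 2 = 179.033 ms
Then RT(6) = 179.033 + 189.483 × log₂ 6 = 179.033 + 189.483 × 2.5850 ≈ 668.841 ms.

668.8 ms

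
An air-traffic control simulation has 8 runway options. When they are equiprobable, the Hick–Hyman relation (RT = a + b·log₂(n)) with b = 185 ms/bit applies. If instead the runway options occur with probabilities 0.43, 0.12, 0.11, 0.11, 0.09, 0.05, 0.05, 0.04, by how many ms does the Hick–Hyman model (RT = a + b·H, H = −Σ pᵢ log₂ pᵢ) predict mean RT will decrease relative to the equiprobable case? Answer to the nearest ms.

88 ms

The RT saving is b·ΔH. Equiprobable H₀ = log₂(8) = 3.0000 bits; with the given probabilities H = 2.5218 bits.
b·(H₀ − H) = 185 × (3.0000 − 2.5218) = 88.47 ms.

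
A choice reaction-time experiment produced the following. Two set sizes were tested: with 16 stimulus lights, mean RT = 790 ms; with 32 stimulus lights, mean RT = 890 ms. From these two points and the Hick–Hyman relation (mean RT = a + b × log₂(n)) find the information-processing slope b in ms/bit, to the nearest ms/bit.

Slope: b = (890 − 790) / (log₂ 32 − log₂ 16) = 100/1.0000 = 100 ms/bit.

100 ms/bit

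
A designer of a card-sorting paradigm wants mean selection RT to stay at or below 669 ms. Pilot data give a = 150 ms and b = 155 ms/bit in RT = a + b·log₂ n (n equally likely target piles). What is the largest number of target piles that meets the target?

10

Information budget: (669 − 150)/155 = 3.3484 bits, so n ≤ 2^3.3484 = 10.185 → at most 10.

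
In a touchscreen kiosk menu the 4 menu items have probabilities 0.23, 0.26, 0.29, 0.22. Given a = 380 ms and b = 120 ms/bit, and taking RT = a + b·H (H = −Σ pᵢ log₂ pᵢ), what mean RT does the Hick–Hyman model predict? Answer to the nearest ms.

619 ms

H = 0.23·log₂(1/0.23) + 0.26·log₂(1/0.26) + 0.29·log₂(1/0.29) + 0.22·log₂(1/0.22) = 1.9914 bits.
RT = 380 + 120 × 1.9914 = 618.97 ms.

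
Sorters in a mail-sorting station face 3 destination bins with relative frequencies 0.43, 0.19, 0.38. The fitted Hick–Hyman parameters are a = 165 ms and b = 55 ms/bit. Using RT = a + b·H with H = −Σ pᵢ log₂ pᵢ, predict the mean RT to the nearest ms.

248 ms

H = 0.43·log₂(1/0.43) + 0.19·log₂(1/0.19) + 0.38·log₂(1/0.38) = 1.5092 bits.
RT = 165 + 55 × 1.5092 = 248.01 ms.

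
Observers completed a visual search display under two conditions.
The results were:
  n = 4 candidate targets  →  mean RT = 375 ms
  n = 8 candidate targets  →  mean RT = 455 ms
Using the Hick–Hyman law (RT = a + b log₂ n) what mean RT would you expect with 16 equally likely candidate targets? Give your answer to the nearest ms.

535 ms

With log₂ n on the abscissa the relation is linear; from the two conditions:
  b = (455 − 375) / (log₂ 8 − log₂ 4) = 80 / (3 − 2) = 80 ms/bit
  a = 375 − 80 × 2 = 215 ms
Then RT(16) = 215 + 80 × log₂ 16 = 215 + 80 × 4 ≈ 535.000 ms.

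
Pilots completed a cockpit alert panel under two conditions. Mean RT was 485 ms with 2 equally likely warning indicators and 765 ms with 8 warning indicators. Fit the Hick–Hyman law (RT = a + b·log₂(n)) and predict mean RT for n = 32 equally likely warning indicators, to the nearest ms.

With log₂ n on the abscissa the relation is linear; from the two conditions:
  b = (765 − 485) / (log₂ 8 − log₂ 2) = 280 / (3 − 1) = 140 ms/bit
  a = 485 − 140 × 1 = 345 ms
Then RT(32) = 345 + 140 × log₂ 32 = 345 + 140 × 5 ≈ 1045.000 ms.

1045 ms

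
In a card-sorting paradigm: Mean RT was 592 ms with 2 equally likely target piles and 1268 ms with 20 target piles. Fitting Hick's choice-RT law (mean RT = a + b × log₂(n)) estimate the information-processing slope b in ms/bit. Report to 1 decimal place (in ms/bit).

203.5 ms/bit

Slope: b = (1268 − 592) / (log₂ 20 − log₂ 2) = 676/3.3219 = 203.496 ms/bit.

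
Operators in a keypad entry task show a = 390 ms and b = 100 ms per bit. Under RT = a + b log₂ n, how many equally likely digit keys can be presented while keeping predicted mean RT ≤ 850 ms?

Information budget: (850 − 390)/100 = 4.6000 bits, so n ≤ 2^4.6000 = 24.251 → at most 24.

24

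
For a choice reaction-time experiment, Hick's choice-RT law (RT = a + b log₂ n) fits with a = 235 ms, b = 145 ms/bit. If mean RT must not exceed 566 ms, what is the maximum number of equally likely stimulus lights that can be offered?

Information budget: (566 − 235)/145 = 2.2828 bits, so n ≤ 2^2.2828 = 4.866 → at most 4.

4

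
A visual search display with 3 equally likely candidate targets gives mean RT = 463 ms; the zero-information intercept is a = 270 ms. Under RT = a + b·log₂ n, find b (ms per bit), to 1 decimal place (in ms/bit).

log₂(3) = 1.5850 bits.
b = (RT − a)/log₂ n = (463 − 270) / 1.5850 = 121.769 ms/bit.

121.8 ms/bit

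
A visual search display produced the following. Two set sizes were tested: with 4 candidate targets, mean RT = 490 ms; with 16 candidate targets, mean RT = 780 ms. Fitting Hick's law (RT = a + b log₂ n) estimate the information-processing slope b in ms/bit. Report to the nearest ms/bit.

145 ms/bit

The slope on a log₂ axis is (780 − 490) / (4 − 2) = 145 ms/bit.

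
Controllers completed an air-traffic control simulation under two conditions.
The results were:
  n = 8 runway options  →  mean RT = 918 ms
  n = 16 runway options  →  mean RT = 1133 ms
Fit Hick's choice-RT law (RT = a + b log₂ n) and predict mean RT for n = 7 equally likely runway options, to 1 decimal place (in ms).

876.6 ms

Solve the two-equation system in a and b:
  b = (1133 − 918) / (log₂ 16 − log₂ 8) = 215 / (4 − 3) = 215.000 ms/bit
  a = 918 − 215.000 × 3 = 273.000 ms
Then RT(7) = 273.000 + 215.000 × log₂ 7 = 273.000 + 215.000 × 2.8074 ≈ 876.581 ms.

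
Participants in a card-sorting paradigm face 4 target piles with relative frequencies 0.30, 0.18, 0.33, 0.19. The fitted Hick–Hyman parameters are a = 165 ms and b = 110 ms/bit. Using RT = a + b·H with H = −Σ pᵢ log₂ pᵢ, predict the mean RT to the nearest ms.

Entropy contributions −pᵢ log₂ pᵢ: 0.5211, 0.4453, 0.5278, 0.4552; sum H = 1.9494 bits.
RT = a + bH = 165 + 110·1.9494 = 379.44 ms.

379 ms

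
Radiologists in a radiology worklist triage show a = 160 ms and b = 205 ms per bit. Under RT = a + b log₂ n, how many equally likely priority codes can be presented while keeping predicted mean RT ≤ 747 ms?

7

Set 160 + 205·log₂ n ≤ 747 → log₂ n ≤ (747 − 160)/205 = 2.8634.
So n ≤ 2^2.8634 = 7.277; the largest integer n is 7.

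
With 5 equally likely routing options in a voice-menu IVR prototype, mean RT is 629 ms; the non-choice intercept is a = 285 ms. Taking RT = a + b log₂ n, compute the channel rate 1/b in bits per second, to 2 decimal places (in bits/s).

6.75 bits/s

b = (629 − 285)/log₂ 5 = 344/2.3219 = 148.153 ms per bit = 0.14815 s/bit; the reciprocal is 6.750 bits/s.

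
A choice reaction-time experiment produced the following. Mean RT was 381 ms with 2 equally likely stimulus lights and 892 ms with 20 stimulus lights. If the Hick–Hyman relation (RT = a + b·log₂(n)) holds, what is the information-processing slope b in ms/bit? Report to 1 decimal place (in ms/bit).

The slope on a log₂ axis is (892 − 381) / (4.3219 − 1) = 153.826 ms/bit.

153.8 ms/bit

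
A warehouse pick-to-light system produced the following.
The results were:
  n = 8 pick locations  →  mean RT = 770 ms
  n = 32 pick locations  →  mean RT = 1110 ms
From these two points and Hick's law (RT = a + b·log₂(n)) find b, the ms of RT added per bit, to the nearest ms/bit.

The slope on a log₂ axis is (1110 − 770) / (5 − 3) = 170 ms/bit.

170 ms/bit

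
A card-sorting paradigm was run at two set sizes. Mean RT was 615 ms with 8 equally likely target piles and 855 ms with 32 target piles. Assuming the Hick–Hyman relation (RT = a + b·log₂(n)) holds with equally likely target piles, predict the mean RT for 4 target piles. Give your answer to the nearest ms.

495 ms

Fit slope and intercept:
  b = (855 − 615) / (log₂ 32 − log₂ 8) = 240 / (5 − 3) = 120 ms/bit
  a = 615 − 120 × 3 = 255 ms
Then RT(4) = 255 + 120 × log₂ 4 = 255 + 120 × 2 ≈ 495.000 ms.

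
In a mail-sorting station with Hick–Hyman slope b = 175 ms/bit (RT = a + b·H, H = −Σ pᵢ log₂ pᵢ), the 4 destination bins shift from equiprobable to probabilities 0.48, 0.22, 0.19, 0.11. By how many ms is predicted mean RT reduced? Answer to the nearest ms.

The RT saving is b·ΔH. Equiprobable H₀ = log₂(4) = 2.0000 bits; with the given probabilities H = 1.7944 bits.
b·(H₀ − H) = 175 × (2.0000 − 1.7944) = 35.99 ms.

36 ms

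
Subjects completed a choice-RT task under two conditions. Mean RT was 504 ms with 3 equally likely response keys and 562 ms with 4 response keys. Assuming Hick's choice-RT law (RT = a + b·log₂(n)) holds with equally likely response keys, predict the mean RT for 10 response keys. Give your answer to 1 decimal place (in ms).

746.7 ms

With log₂ n on the abscissa the relation is linear; from the two conditions:
  b = (562 − 504) / (log₂ 4 − log₂ 3) = 58 / (2 − 1.5850) = 139.746 ms/bit
  a = 504 − 139.746 × 1.5850 = 282.507 ms
Then RT(10) = 282.507 + 139.746 × log₂ 10 = 282.507 + 139.746 × 3.3219 ≈ 746.735 ms.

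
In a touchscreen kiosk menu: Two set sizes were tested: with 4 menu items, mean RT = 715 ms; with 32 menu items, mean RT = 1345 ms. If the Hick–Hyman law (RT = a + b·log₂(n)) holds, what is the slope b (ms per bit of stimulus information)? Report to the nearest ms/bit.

Slope: b = (1345 − 715) / (log₂ 32 − log₂ 4) = 630/3.0000 = 210 ms/bit.

210 ms/bit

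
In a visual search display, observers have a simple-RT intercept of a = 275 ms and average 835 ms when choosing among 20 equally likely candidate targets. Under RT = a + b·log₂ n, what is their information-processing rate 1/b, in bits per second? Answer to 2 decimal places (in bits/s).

b = (835 − 275)/log₂ 20 = 560/4.3219 = 129.572 ms per bit = 0.12957 s/bit; the reciprocal is 7.718 bits/s.

7.72 bits/s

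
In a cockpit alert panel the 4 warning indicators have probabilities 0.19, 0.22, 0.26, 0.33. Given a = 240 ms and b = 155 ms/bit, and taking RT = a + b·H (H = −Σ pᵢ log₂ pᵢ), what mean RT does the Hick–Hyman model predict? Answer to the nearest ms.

H = 0.19·log₂(1/0.19) + 0.22·log₂(1/0.22) + 0.26·log₂(1/0.26) + 0.33·log₂(1/0.33) = 1.9689 bits.
RT = 240 + 155 × 1.9689 = 545.18 ms.

545 ms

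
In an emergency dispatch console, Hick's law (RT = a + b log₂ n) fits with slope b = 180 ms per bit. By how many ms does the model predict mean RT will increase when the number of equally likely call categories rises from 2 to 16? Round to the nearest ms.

Only the slope matters, since a is common to both: ΔRT = b·log₂(n₂/n₁).
log₂(16) − log₂(2) = log₂(16/2) = log₂(8) = 3.
ΔRT = 180 × 3.0000 = 540.000 ms.

540 ms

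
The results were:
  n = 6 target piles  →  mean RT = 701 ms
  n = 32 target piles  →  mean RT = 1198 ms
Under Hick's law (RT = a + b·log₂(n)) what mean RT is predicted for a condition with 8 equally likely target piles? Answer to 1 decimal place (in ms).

786.4 ms

Fit slope and intercept:
  b = (1198 − 701) / (log₂ 32 − log₂ 6) = 497 / (5 − 2.5850) = 205.794 ms/bit
  a = 701 − 205.794 × 2.5850 = 169.030 ms
Then RT(8) = 169.030 + 205.794 × log₂ 8 = 169.030 + 205.794 × 3 ≈ 786.412 ms.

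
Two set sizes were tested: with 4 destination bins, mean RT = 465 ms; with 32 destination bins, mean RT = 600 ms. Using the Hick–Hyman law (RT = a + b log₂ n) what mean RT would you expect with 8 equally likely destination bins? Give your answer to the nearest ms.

RT is linear in log₂ n, so two points fix the line:
  b = (600 − 465) / (log₂ 32 − log₂ 4) = 135 / (5 − 2) = 45 ms/bit
  a = 465 − 45 × 2 = 375 ms
Then RT(8) = 375 + 45 × log₂ 8 = 375 + 45 × 3 ≈ 510.000 ms.

510 ms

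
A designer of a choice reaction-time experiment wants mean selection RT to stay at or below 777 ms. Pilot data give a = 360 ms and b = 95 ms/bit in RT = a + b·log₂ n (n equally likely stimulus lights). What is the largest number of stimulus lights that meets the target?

Set 360 + 95·log₂ n ≤ 777 → log₂ n ≤ (777 − 360)/95 = 4.3895.
So n ≤ 2^4.3895 = 20.959; the largest integer n is 20.

20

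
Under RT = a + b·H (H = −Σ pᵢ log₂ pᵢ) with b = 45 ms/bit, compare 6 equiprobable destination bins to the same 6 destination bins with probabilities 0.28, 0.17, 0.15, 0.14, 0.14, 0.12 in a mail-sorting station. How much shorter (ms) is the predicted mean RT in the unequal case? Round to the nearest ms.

The RT saving is b·ΔH. Equiprobable H₀ = log₂(6) = 2.5850 bits; with the given probabilities H = 2.5206 bits.
b·(H₀ − H) = 45 × (2.5850 − 2.5206) = 2.89 ms.

3 ms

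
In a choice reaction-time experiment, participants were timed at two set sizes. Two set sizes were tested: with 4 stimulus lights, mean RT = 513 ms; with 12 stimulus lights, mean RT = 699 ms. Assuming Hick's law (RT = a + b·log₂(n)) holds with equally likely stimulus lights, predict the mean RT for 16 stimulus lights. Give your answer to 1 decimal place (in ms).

Solve the two-equation system in a and b:
  b = (699 − 513) / (log₂ 12 − log₂ 4) = 186 / (3.5850 − 2) = 117.353 ms/bit
  a = 513 − 117.353 × 2 = 278.294 ms
Then RT(16) = 278.294 + 117.353 × log₂ 16 = 278.294 + 117.353 × 4 ≈ 747.706 ms.

747.7 ms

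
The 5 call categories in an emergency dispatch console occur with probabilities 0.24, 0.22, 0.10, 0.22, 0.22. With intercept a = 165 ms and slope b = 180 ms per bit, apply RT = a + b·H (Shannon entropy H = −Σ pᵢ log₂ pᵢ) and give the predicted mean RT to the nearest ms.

Entropy contributions −pᵢ log₂ pᵢ: 0.4941, 0.4806, 0.3322, 0.4806, 0.4806; sum H = 2.2680 bits.
RT = a + bH = 165 + 180·2.2680 = 573.25 ms.

573 ms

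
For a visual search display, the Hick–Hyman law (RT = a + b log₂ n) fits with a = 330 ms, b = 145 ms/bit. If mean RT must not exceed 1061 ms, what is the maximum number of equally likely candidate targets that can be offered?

32

145·log₂ n ≤ 1061 − 330 = 731, giving log₂ n ≤ 5.0414 and n ≤ 32.931. The largest whole number is 32.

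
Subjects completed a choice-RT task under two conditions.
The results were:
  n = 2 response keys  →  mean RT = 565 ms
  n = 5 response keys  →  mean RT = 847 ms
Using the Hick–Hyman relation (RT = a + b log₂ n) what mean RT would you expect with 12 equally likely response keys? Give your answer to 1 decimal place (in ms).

RT is linear in log₂ n, so two points fix the line:
  b = (847 − 565) / (log₂ 5 − log₂ 2) = 282 / (2.3219 − 1) = 213.325 ms/bit
  a = 565 − 213.325 × 1 = 351.675 ms
Then RT(12) = 351.675 + 213.325 × log₂ 12 = 351.675 + 213.325 × 3.5850 ≈ 1116.437 ms.

1116.4 ms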